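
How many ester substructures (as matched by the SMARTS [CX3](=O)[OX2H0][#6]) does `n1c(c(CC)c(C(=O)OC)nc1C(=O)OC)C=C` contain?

[CX3](=O)[OX2H0][#6] is the SMARTS for an ester: a carbonyl carbon bonded to an oxygen that is itself bonded to carbon (no H on that O).
The molecule carries 2 separate instances of a methyl-ester group (-C(=O)OCH3) meeting every constraint; each maps to a distinct set of atoms, giving 2 matches.

2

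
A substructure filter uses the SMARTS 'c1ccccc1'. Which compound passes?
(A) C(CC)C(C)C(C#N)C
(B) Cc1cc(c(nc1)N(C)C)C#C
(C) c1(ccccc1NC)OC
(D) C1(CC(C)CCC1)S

C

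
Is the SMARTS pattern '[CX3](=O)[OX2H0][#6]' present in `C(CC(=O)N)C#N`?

No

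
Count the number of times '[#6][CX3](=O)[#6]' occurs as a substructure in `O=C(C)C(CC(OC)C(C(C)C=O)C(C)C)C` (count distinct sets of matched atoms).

1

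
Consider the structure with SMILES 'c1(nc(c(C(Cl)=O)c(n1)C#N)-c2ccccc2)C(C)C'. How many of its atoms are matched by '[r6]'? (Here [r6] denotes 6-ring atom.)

12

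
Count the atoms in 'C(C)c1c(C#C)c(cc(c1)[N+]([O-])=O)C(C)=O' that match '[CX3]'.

1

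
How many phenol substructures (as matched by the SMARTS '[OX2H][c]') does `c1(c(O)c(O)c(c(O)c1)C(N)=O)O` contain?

4

[OX2H][c] is the SMARTS for a phenol: a hydroxyl oxygen attached to an aromatic carbon.
The molecule carries 4 separate instances of a hydroxyl group (-OH) meeting every constraint; each maps to a distinct set of atoms, giving 4 matches.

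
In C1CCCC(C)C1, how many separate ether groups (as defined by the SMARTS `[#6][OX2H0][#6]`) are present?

[#6][OX2H0][#6] is the SMARTS for an ether: an aliphatic oxygen bridging two carbons with no H on the oxygen.
No fragment in the molecule satisfies every constraint, giving 0 matches.

0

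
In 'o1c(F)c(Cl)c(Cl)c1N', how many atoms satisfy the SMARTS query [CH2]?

0

Check the 9 heavy atoms by environment: 1× o (aromatic, H0) → no; 4× c (aromatic, H0) → no; 1× F (H0) → no; 2× Cl (H0) → no; 1× N (H2) → no.
No environment satisfies the query, so 0 matching atoms.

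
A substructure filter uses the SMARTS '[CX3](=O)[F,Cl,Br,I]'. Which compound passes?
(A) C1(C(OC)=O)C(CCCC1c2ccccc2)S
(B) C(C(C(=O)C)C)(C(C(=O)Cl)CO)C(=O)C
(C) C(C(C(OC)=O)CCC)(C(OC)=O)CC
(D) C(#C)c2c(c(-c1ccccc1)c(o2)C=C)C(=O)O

[CX3](=O)[F,Cl,Br,I] describes a carbonyl carbon bonded to a halogen (an acyl halide).
(A) has a methyl-ester group (-C(=O)OCH3) but the carbonyl is bonded to -O-C, not to a halogen.
(B) contains an acyl chloride (-C(=O)Cl), which satisfies every atom and bond constraint.
(C) has a methyl-ester group (-C(=O)OCH3) but the carbonyl is bonded to -O-C, not to a halogen.
(D) has a carboxylic acid group (-C(=O)OH) but the carbonyl is bonded to -OH, not to a halogen.
So the answer is (B).

B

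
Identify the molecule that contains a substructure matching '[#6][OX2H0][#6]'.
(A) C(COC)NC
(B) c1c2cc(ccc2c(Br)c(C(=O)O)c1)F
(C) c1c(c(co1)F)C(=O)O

[#6][OX2H0][#6] describes an aliphatic oxygen bridging two carbons with no H on the oxygen (an ether).
(A) contains a methoxy ether (-OCH3), which satisfies every atom and bond constraint.
(B) has a carboxylic acid group (-C(=O)OH) but the -OH oxygen has H1; the =O is OX1, not OX2.
(C) has a carboxylic acid group (-C(=O)OH) but the -OH oxygen has H1; the =O is OX1, not OX2.
So the answer is (A).

A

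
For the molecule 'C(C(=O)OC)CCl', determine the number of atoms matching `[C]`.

4

The query [C] means: uppercase C matches aliphatic (non-aromatic) carbon only.
Check the 7 heavy atoms by environment: 4× C → match; 2× O → no; 1× Cl → no.
That gives 4 matching atoms.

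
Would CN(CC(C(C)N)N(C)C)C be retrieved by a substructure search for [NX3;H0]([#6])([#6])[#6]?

Yes

The pattern [NX3;H0]([#6])([#6])[#6] describes a trivalent nitrogen with no H, bonded to three carbons — a tertiary amine.
The molecule carries a dimethylamino group (-N(CH3)2), whose atoms satisfy every constraint of the query, so the pattern matches.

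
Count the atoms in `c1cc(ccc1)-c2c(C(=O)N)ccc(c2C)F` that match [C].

The query [C] means: uppercase C matches aliphatic (non-aromatic) carbon only.
Check the 17 heavy atoms by environment: 12× c (aromatic) → no; 2× C → match; 1× O → no; 1× N → no; 1× F → no.
That gives 2 matching atoms.

2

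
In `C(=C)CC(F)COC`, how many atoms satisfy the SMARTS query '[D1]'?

Check the 8 heavy atoms by environment: 3× C (D2) → no; 1× C (D3) → no; 1× O (D2) → no; 2× C (D1) → match; 1× F (D1) → match.
Summing the matching environments: 2 + 1 = 3 matching atoms.

3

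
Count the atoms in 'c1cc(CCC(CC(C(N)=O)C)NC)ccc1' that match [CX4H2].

The query [CX4H2] means: sp3 carbon (X4) with exactly two hydrogens.
Check the 17 heavy atoms by environment: 3× C (H2, X4) → match; 2× C (H1, X4) → no; 2× C (H3, X4) → no; 1× c (aromatic, H0, X3) → no; 5× c (aromatic, H1, X3) → no; 1× C (H0, X3) → no; 1× O (H0, X1) → no; 1× N (H2, X3) → no; 1× N (H1, X3) → no.
That gives 3 matching atoms.

3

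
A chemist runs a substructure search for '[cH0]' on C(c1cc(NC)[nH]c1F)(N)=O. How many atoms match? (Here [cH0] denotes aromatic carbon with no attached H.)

3

The query [cH0] means: aromatic carbon with no attached hydrogen (substituted or ring-fusion).
Check the 11 heavy atoms by environment: 1× n (aromatic, H1) → no; 3× c (aromatic, H0) → match; 1× c (aromatic, H1) → no; 1× C (H0) → no; 1× O (H0) → no; 1× N (H2) → no; 1× F (H0) → no; 1× N (H1) → no; 1× C (H3) → no.
That gives 3 matching atoms.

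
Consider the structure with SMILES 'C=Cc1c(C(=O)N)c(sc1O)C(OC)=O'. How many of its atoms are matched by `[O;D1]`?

3

The query [O;D1] means: aliphatic oxygen bonded to exactly one heavy atom.
Check the 15 heavy atoms by environment: 1× s (aromatic, D2) → no; 4× c (aromatic, D3) → no; 2× C (D3) → no; 3× O (D1) → match; 1× N (D1) → no; 1× C (D2) → no; 2× C (D1) → no; 1× O (D2) → no.
That gives 3 matching atoms.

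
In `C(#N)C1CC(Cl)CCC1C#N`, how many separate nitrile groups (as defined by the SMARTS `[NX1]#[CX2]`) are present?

2

[NX1]#[CX2] is the SMARTS for a nitrile: a nitrogen triple-bonded to a two-connected carbon.
The molecule carries 2 separate instances of a nitrile (-C#N) meeting every constraint; each maps to a distinct set of atoms, giving 2 matches.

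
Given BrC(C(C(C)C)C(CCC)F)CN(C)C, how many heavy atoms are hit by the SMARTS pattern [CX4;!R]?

The query [CX4;!R] means: aliphatic carbon with four total connections, not in a ring.
Check the 15 heavy atoms by environment: 12× C (X4, acyclic) → match; 1× N (X3, acyclic) → no; 1× F (X1, acyclic) → no; 1× Br (X1, acyclic) → no.
That gives 12 matching atoms.

12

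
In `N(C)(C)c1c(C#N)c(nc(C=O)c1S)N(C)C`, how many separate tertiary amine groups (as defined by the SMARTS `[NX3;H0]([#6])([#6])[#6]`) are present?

2

[NX3;H0]([#6])([#6])[#6] is the SMARTS for a tertiary amine: a trivalent nitrogen with no H, bonded to three carbons.
The molecule carries 2 separate instances of a dimethylamino group (-N(CH3)2) meeting every constraint; each maps to a distinct set of atoms, giving 2 matches.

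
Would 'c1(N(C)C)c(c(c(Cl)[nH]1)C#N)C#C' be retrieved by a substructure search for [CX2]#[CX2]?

Yes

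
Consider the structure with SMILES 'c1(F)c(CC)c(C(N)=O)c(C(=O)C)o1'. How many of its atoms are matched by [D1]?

6

The query [D1] means: atom with exactly one heavy-atom neighbour (degree 1).
Check the 14 heavy atoms by environment: 1× o (aromatic, D2) → no; 4× c (aromatic, D3) → no; 1× F (D1) → match; 2× C (D3) → no; 2× O (D1) → match; 1× N (D1) → match; 1× C (D2) → no; 2× C (D1) → match.
Summing the matching environments: 1 + 2 + 1 + 2 = 6 matching atoms.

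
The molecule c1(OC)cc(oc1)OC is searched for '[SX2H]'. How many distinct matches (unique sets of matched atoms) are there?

0

[SX2H] is the SMARTS for a thiol: an aliphatic sulfur with two connections, one being H.
No fragment in the molecule satisfies every constraint, giving 0 matches.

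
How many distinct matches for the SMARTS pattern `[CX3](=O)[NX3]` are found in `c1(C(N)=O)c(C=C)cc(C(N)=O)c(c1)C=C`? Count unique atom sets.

2

[CX3](=O)[NX3] is the SMARTS for an amide: a carbonyl carbon bonded to a trivalent nitrogen.
The molecule carries 2 separate instances of a primary amide (-C(=O)NH2) meeting every constraint; each maps to a distinct set of atoms, giving 2 matches.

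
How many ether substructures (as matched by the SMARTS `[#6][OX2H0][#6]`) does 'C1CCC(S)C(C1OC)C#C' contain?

[#6][OX2H0][#6] is the SMARTS for an ether: an aliphatic oxygen bridging two carbons with no H on the oxygen.
Exactly one fragment in the molecule meets all constraints, giving 1 match.

1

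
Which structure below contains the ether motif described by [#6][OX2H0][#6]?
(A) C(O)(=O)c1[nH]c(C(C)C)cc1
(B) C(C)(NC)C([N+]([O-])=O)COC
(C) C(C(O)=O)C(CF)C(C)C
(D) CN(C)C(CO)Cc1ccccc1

B

[#6][OX2H0][#6] describes an aliphatic oxygen bridging two carbons with no H on the oxygen (an ether).
(A) has a carboxylic acid group (-C(=O)OH) but the -OH oxygen has H1; the =O is OX1, not OX2.
(B) contains a methoxy ether (-OCH3), which satisfies every atom and bond constraint.
(C) has a carboxylic acid group (-C(=O)OH) but the -OH oxygen has H1; the =O is OX1, not OX2.
(D) has a hydroxyl group (-OH) but the oxygen has H1, not H0 bridging two carbons.
So the answer is (B).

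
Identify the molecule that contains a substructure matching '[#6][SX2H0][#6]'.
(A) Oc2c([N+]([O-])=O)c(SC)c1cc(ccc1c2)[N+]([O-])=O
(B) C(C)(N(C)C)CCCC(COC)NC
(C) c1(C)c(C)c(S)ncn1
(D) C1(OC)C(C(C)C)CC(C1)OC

[#6][SX2H0][#6] describes an aliphatic sulfur bridging two carbons with no H on the sulfur (a thioether).
(A) contains a methylthio ether (-SCH3), which satisfies every atom and bond constraint.
(B) has a methoxy ether (-OCH3) but the bridging atom is O, not S.
(C) has a thiol (-SH) but the sulfur has H1, not H0 bridging two carbons.
(D) has a methoxy ether (-OCH3) but the bridging atom is O, not S.
So the answer is (A).

A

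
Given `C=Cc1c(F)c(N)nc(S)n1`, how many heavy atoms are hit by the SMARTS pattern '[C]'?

2

Check the 11 heavy atoms by environment: 2× n (aromatic) → no; 4× c (aromatic) → no; 1× F → no; 2× C → match; 1× S → no; 1× N → no.
That gives 2 matching atoms.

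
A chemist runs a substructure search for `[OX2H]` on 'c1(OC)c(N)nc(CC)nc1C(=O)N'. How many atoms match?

0

Check the 14 heavy atoms by environment: 2× n (aromatic, H0, X2) → no; 4× c (aromatic, H0, X3) → no; 1× C (H0, X3) → no; 1× O (H0, X1) → no; 2× N (H2, X3) → no; 1× C (H2, X4) → no; 2× C (H3, X4) → no; 1× O (H0, X2) → no.
No environment satisfies the query, so 0 matching atoms.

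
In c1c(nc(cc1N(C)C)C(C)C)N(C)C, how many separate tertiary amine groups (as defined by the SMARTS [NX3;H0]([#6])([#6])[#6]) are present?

[NX3;H0]([#6])([#6])[#6] is the SMARTS for a tertiary amine: a trivalent nitrogen with no H, bonded to three carbons.
The molecule carries 2 separate instances of a dimethylamino group (-N(CH3)2) meeting every constraint; each maps to a distinct set of atoms, giving 2 matches.

2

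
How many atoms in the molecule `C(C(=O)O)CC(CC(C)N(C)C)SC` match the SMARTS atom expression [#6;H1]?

Check the 14 heavy atoms by environment: 4× C (H3) → no; 2× C (H1) → match; 3× C (H2) → no; 1× N (H0) → no; 1× C (H0) → no; 1× O (H0) → no; 1× O (H1) → no; 1× S (H0) → no.
That gives 2 matching atoms.

2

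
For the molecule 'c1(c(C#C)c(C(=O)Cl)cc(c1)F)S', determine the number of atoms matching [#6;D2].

The query [#6;D2] means: any carbon bonded to exactly two heavy atoms.
Check the 13 heavy atoms by environment: 2× c (aromatic, D2) → match; 4× c (aromatic, D3) → no; 1× F (D1) → no; 1× C (D3) → no; 1× O (D1) → no; 1× Cl (D1) → no; 1× C (D2) → match; 1× C (D1) → no; 1× S (D1) → no.
Summing the matching environments: 2 + 1 = 3 matching atoms.

3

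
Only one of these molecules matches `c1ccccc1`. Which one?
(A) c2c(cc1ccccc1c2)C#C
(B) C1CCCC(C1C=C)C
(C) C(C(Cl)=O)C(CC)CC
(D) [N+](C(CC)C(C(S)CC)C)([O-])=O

A

c1ccccc1 describes six aromatic carbons in a ring (a benzene ring).
(A) contains the required atom environment, so the pattern matches.
(B) has a methyl group (-CH3) but no six-membered all-carbon aromatic ring is present.
(C) has a methyl group (-CH3) but no six-membered all-carbon aromatic ring is present.
(D) has a methyl group (-CH3) but no six-membered all-carbon aromatic ring is present.
So the answer is (A).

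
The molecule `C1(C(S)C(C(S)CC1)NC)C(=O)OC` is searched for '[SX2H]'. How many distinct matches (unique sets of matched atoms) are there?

2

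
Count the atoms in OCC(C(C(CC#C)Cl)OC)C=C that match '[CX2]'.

2

The query [CX2] means: C with X2: aliphatic carbon with exactly 2 total connections.
Check the 13 heavy atoms by environment: 6× C (X4) → no; 1× Cl (X1) → no; 2× O (X2) → no; 2× C (X2) → match; 2× C (X3) → no.
That gives 2 matching atoms.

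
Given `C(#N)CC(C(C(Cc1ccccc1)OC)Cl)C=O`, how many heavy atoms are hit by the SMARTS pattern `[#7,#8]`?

3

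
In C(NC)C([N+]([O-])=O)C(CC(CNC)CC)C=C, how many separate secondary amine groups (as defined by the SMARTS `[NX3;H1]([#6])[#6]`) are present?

2

[NX3;H1]([#6])[#6] is the SMARTS for a secondary amine: a trivalent nitrogen with one H, bonded to two carbons.
The molecule carries 2 separate instances of an N-methylamino group (-NHCH3) meeting every constraint; each maps to a distinct set of atoms, giving 2 matches.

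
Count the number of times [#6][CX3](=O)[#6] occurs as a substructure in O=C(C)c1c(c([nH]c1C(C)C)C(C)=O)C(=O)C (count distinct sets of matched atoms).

3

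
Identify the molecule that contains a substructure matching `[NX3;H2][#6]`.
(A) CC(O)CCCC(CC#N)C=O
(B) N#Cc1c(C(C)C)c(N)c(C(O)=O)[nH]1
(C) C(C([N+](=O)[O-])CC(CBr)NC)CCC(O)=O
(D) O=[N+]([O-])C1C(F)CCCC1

B

[NX3;H2][#6] describes a trivalent nitrogen with two H attached to carbon (a primary amine).
(A) has a nitrile (-C#N) but the nitrogen is NX1 (triple-bonded), not NX3 with two H.
(B) contains a primary amino group (-NH2), which satisfies every atom and bond constraint.
(C) has an N-methylamino group (-NHCH3) but the nitrogen bears two carbons and only one H (H1), not H2.
(D) has a nitro group (-[N+](=O)[O-]) but the nitrogen is [N+] with no H, not NX3H2.
So the answer is (B).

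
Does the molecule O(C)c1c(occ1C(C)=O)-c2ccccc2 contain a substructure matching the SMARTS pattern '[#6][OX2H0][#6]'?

Yes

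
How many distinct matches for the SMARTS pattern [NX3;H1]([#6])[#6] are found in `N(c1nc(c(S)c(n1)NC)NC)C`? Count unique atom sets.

3

[NX3;H1]([#6])[#6] is the SMARTS for a secondary amine: a trivalent nitrogen with one H, bonded to two carbons.
The molecule carries 3 separate instances of an N-methylamino group (-NHCH3) meeting every constraint; each maps to a distinct set of atoms, giving 3 matches.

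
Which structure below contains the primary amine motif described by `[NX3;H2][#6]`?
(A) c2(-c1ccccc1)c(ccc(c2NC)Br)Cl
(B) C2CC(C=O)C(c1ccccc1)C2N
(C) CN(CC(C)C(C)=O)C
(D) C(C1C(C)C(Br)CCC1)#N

B

[NX3;H2][#6] describes a trivalent nitrogen with two H attached to carbon (a primary amine).
(A) has an N-methylamino group (-NHCH3) but the nitrogen bears two carbons and only one H (H1), not H2.
(B) contains a primary amino group (-NH2), which satisfies every atom and bond constraint.
(C) has a dimethylamino group (-N(CH3)2) but the nitrogen has H0, not H2.
(D) has a nitrile (-C#N) but the nitrogen is NX1 (triple-bonded), not NX3 with two H.
So the answer is (B).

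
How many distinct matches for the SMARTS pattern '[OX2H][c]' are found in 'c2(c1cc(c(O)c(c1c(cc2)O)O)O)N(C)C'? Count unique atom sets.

[OX2H][c] is the SMARTS for a phenol: a hydroxyl oxygen attached to an aromatic carbon.
The molecule carries 4 separate instances of a hydroxyl group (-OH) meeting every constraint; each maps to a distinct set of atoms, giving 4 matches.

4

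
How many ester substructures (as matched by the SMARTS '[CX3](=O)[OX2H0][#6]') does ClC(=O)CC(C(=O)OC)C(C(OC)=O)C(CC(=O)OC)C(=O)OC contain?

[CX3](=O)[OX2H0][#6] is the SMARTS for an ester: a carbonyl carbon bonded to an oxygen that is itself bonded to carbon (no H on that O).
The molecule carries 4 separate instances of a methyl-ester group (-C(=O)OCH3) meeting every constraint; each maps to a distinct set of atoms, giving 4 matches.

4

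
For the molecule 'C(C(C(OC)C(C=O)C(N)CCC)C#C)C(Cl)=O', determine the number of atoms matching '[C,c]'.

The query [C,c] means: comma = OR; matches aliphatic or aromatic carbon — same as #6.
Check the 18 heavy atoms by environment: 13× C → match; 1× N → no; 3× O → no; 1× Cl → no.
That gives 13 matching atoms.

13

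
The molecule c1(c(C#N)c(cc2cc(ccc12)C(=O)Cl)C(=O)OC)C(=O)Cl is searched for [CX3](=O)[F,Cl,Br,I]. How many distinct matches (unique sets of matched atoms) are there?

2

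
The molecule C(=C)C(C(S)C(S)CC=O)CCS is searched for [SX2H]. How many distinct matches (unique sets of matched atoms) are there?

3

[SX2H] is the SMARTS for a thiol: an aliphatic sulfur with two connections, one being H.
The molecule carries 3 separate instances of a thiol (-SH) meeting every constraint; each maps to a distinct set of atoms, giving 3 matches.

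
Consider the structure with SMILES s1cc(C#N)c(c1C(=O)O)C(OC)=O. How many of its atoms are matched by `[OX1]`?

2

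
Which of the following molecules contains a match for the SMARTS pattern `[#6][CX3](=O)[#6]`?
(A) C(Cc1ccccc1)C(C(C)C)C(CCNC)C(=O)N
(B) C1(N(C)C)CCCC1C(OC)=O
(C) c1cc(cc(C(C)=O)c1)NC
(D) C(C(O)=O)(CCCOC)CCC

C

[#6][CX3](=O)[#6] describes a carbonyl carbon (no H) flanked by two carbons (a ketone).
(A) has a primary amide (-C(=O)NH2) but one neighbour of the carbonyl carbon is N, not C.
(B) has a methyl-ester group (-C(=O)OCH3) but one neighbour of the carbonyl carbon is O, not C.
(C) contains an acetyl/ketone group (-C(=O)CH3), which satisfies every atom and bond constraint.
(D) has a carboxylic acid group (-C(=O)OH) but one neighbour of the carbonyl carbon is O, not C.
So the answer is (C).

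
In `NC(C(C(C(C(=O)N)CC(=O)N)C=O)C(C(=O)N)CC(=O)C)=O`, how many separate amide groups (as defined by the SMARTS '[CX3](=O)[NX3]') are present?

4

[CX3](=O)[NX3] is the SMARTS for an amide: a carbonyl carbon bonded to a trivalent nitrogen.
The molecule carries 4 separate instances of a primary amide (-C(=O)NH2) meeting every constraint; each maps to a distinct set of atoms, giving 4 matches.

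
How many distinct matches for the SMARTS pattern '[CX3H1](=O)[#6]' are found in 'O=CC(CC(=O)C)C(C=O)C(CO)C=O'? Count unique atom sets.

3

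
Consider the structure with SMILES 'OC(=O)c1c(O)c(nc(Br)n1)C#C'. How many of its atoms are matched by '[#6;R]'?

The query [#6;R] means: carbon that is part of a ring.
Check the 13 heavy atoms by environment: 2× n (aromatic, in 6-ring) → no; 4× c (aromatic, in 6-ring) → match; 3× O (acyclic) → no; 3× C (acyclic) → no; 1× Br (acyclic) → no.
That gives 4 matching atoms.

4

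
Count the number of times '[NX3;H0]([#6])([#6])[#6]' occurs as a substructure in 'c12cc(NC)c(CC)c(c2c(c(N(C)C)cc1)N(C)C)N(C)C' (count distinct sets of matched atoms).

3

[NX3;H0]([#6])([#6])[#6] is the SMARTS for a tertiary amine: a trivalent nitrogen with no H, bonded to three carbons.
The molecule carries 3 separate instances of a dimethylamino group (-N(CH3)2) meeting every constraint; each maps to a distinct set of atoms, giving 3 matches.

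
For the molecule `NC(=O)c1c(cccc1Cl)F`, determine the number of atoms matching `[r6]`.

The query [r6] means: r6 matches atoms in a six-membered ring.
Check the 11 heavy atoms by environment: 6× c (aromatic, in 6-ring) → match; 1× F (acyclic) → no; 1× Cl (acyclic) → no; 1× C (acyclic) → no; 1× O (acyclic) → no; 1× N (acyclic) → no.
That gives 6 matching atoms.

6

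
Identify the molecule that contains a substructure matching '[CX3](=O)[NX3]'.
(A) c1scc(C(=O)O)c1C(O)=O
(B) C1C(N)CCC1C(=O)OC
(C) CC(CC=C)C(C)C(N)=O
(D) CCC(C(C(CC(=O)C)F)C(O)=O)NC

[CX3](=O)[NX3] describes a carbonyl carbon bonded to a trivalent nitrogen (an amide).
(A) has a carboxylic acid group (-C(=O)OH) but the carbonyl is bonded to O, not to an NX3 nitrogen.
(B) has a primary amino group (-NH2) but the -NH2 is not attached to a carbonyl carbon.
(C) contains a primary amide (-C(=O)NH2), which satisfies every atom and bond constraint.
(D) has a carboxylic acid group (-C(=O)OH) but the carbonyl is bonded to O, not to an NX3 nitrogen.
So the answer is (C).

C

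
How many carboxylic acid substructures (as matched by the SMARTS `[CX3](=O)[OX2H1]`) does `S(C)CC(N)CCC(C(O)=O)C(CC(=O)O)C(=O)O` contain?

[CX3](=O)[OX2H1] is the SMARTS for a carboxylic acid: an sp2 carbon double-bonded to O and single-bonded to an -OH oxygen.
The molecule carries 3 separate instances of a carboxylic acid group (-C(=O)OH) meeting every constraint; each maps to a distinct set of atoms, giving 3 matches.

3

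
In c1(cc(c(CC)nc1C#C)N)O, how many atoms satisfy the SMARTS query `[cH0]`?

4

Check the 12 heavy atoms by environment: 1× n (aromatic, H0) → no; 4× c (aromatic, H0) → match; 1× c (aromatic, H1) → no; 1× C (H0) → no; 1× C (H1) → no; 1× N (H2) → no; 1× C (H2) → no; 1× C (H3) → no; 1× O (H1) → no.
That gives 4 matching atoms.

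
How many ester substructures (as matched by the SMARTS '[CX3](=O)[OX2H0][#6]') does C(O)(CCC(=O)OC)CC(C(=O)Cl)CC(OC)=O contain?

2

[CX3](=O)[OX2H0][#6] is the SMARTS for an ester: a carbonyl carbon bonded to an oxygen that is itself bonded to carbon (no H on that O).
The molecule carries 2 separate instances of a methyl-ester group (-C(=O)OCH3) meeting every constraint; each maps to a distinct set of atoms, giving 2 matches.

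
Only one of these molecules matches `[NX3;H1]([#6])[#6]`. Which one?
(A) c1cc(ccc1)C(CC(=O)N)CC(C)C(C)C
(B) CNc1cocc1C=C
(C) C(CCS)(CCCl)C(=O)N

B

[NX3;H1]([#6])[#6] describes a trivalent nitrogen with one H, bonded to two carbons (a secondary amine).
(A) has a primary amide (-C(=O)NH2) but the -C(=O)NH2 nitrogen has H2, not H1.
(B) contains an N-methylamino group (-NHCH3), which satisfies every atom and bond constraint.
(C) has a primary amide (-C(=O)NH2) but the -C(=O)NH2 nitrogen has H2, not H1.
So the answer is (B).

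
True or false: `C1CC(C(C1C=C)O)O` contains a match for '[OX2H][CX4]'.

True

The pattern [OX2H][CX4] describes a hydroxyl oxygen bound to an sp3 (X4) carbon — an aliphatic alcohol.
The molecule carries a hydroxyl group (-OH), whose atoms satisfy every constraint of the query, so the pattern matches.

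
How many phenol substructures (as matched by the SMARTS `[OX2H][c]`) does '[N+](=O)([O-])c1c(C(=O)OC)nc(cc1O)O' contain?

2

[OX2H][c] is the SMARTS for a phenol: a hydroxyl oxygen attached to an aromatic carbon.
The molecule carries 2 separate instances of a hydroxyl group (-OH) meeting every constraint; each maps to a distinct set of atoms, giving 2 matches.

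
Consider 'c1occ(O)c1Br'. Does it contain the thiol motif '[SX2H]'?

The pattern [SX2H] describes an aliphatic sulfur with two connections, one being H — a thiol.
The closest candidate here is a hydroxyl group (-OH), but it is an -OH, not an -SH. No other fragment satisfies the full query, so there is no match.

No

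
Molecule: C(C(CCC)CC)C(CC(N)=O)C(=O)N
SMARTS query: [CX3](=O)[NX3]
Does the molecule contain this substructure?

The pattern [CX3](=O)[NX3] describes a carbonyl carbon bonded to a trivalent nitrogen — an amide.
The molecule carries a primary amide (-C(=O)NH2), whose atoms satisfy every constraint of the query, so the pattern matches.

Yes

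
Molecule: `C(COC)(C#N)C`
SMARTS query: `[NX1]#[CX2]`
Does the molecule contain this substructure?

The pattern [NX1]#[CX2] describes a nitrogen triple-bonded to a two-connected carbon — a nitrile.
The molecule carries a nitrile (-C#N), whose atoms satisfy every constraint of the query, so the pattern matches.

Yes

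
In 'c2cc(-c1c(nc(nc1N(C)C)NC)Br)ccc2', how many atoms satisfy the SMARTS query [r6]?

The query [r6] means: r6 matches atoms in a six-membered ring.
Check the 18 heavy atoms by environment: 2× n (aromatic, in 6-ring) → match; 10× c (aromatic, in 6-ring) → match; 2× N (acyclic) → no; 3× C (acyclic) → no; 1× Br (acyclic) → no.
Summing the matching environments: 2 + 10 = 12 matching atoms.

12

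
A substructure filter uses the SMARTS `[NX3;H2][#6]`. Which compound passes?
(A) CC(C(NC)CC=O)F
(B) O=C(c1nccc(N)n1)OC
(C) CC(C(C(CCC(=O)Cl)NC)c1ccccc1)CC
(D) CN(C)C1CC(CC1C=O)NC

B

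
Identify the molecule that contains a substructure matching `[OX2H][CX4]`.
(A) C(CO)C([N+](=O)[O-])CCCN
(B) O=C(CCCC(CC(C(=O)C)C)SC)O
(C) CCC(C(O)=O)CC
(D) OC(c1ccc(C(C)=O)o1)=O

A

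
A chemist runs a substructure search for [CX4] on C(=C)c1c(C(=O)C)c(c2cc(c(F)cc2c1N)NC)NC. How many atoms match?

3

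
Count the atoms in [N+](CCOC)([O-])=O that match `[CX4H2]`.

2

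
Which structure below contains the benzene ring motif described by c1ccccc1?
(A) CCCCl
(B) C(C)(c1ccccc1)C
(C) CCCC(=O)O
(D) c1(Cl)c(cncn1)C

B

c1ccccc1 describes six aromatic carbons in a ring (a benzene ring).
(A) has a methyl group (-CH3) but no six-membered all-carbon aromatic ring is present.
(B) contains the required atom environment, so the pattern matches.
(C) has a methyl group (-CH3) but no six-membered all-carbon aromatic ring is present.
(D) has a methyl group (-CH3) but no six-membered all-carbon aromatic ring is present.
So the answer is (B).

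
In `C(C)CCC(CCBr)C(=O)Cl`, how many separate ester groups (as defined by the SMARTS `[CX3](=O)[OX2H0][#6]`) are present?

0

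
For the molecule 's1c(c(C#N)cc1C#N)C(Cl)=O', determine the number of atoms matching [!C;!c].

5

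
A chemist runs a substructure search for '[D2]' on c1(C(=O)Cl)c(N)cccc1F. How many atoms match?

3

Check the 11 heavy atoms by environment: 3× c (aromatic, D3) → no; 3× c (aromatic, D2) → match; 1× N (D1) → no; 1× C (D3) → no; 1× O (D1) → no; 1× Cl (D1) → no; 1× F (D1) → no.
That gives 3 matching atoms.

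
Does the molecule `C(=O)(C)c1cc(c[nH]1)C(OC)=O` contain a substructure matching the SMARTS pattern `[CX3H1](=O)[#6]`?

The pattern [CX3H1](=O)[#6] describes an sp2 carbon with one H, double-bonded to O and single-bonded to carbon — an aldehyde.
The closest candidate here is an acetyl/ketone group (-C(=O)CH3), but the carbonyl carbon has H0 (two carbon neighbours), not H1. No other fragment satisfies the full query, so there is no match.

No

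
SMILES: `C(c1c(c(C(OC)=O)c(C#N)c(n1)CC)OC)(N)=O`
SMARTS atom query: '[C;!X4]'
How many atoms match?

3

Check the 19 heavy atoms by environment: 1× n (aromatic, X2) → no; 5× c (aromatic, X3) → no; 1× C (X2) → match; 1× N (X1) → no; 2× O (X2) → no; 4× C (X4) → no; 2× C (X3) → match; 2× O (X1) → no; 1× N (X3) → no.
Summing the matching environments: 1 + 2 = 3 matching atoms.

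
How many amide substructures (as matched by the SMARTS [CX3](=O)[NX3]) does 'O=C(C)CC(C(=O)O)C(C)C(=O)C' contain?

0

[CX3](=O)[NX3] is the SMARTS for an amide: a carbonyl carbon bonded to a trivalent nitrogen.
The molecule has a carboxylic acid group (-C(=O)OH), but the carbonyl is bonded to O, not to an NX3 nitrogen; nothing else fits, so there are 0 matches.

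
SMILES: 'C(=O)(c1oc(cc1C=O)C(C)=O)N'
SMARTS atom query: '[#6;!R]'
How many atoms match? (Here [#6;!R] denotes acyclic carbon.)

4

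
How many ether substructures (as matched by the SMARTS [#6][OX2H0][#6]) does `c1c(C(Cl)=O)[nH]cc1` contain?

0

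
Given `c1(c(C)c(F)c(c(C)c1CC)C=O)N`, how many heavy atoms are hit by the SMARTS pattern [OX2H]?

The query [OX2H] means: aliphatic oxygen with two connections, one of which is H — an -OH oxygen.
Check the 14 heavy atoms by environment: 6× c (aromatic, H0, X3) → no; 1× N (H2, X3) → no; 1× C (H1, X3) → no; 1× O (H0, X1) → no; 3× C (H3, X4) → no; 1× C (H2, X4) → no; 1× F (H0, X1) → no.
No environment satisfies the query, so 0 matching atoms.

0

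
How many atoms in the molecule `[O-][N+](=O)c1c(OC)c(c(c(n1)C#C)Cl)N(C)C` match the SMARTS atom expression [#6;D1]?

4

The query [#6;D1] means: carbon bonded to exactly one heavy atom.
Check the 17 heavy atoms by environment: 1× n (aromatic, D2) → no; 5× c (aromatic, D3) → no; 1× N (D3) → no; 4× C (D1) → match; 1× Cl (D1) → no; 1× N (charge +1, D3) → no; 1× O (charge -1, D1) → no; 1× O (D1) → no; 1× C (D2) → no; 1× O (D2) → no.
That gives 4 matching atoms.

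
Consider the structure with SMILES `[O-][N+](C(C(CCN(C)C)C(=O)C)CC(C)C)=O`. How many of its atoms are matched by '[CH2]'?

3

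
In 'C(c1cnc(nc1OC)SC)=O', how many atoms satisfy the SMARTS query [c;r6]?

4

Check the 12 heavy atoms by environment: 2× n (aromatic, in 6-ring) → no; 4× c (aromatic, in 6-ring) → match; 1× S (acyclic) → no; 3× C (acyclic) → no; 2× O (acyclic) → no.
That gives 4 matching atoms.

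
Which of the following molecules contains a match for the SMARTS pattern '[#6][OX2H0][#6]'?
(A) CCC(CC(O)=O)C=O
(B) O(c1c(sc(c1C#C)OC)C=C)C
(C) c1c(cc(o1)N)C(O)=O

B

[#6][OX2H0][#6] describes an aliphatic oxygen bridging two carbons with no H on the oxygen (an ether).
(A) has a carboxylic acid group (-C(=O)OH) but the -OH oxygen has H1; the =O is OX1, not OX2.
(B) contains a methoxy ether (-OCH3), which satisfies every atom and bond constraint.
(C) has a carboxylic acid group (-C(=O)OH) but the -OH oxygen has H1; the =O is OX1, not OX2.
So the answer is (B).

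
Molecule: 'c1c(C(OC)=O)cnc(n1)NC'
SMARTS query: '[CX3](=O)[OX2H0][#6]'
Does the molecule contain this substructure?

The pattern [CX3](=O)[OX2H0][#6] describes a carbonyl carbon bonded to an oxygen that is itself bonded to carbon (no H on that O) — an ester.
The molecule carries a methyl-ester group (-C(=O)OCH3), whose atoms satisfy every constraint of the query, so the pattern matches.

Yes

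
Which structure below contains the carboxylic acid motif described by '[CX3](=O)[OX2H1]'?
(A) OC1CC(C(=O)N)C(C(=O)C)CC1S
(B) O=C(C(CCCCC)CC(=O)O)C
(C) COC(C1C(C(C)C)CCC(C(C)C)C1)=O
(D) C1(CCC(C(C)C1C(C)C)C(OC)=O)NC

B

[CX3](=O)[OX2H1] describes an sp2 carbon double-bonded to O and single-bonded to an -OH oxygen (a carboxylic acid).
(A) has a primary amide (-C(=O)NH2) but the carbonyl is bonded to N, not to an -OH oxygen.
(B) contains a carboxylic acid group (-C(=O)OH), which satisfies every atom and bond constraint.
(C) has a methyl-ester group (-C(=O)OCH3) but the singly-bonded O has no H (OX2H0, not OX2H1).
(D) has a methyl-ester group (-C(=O)OCH3) but the singly-bonded O has no H (OX2H0, not OX2H1).
So the answer is (B).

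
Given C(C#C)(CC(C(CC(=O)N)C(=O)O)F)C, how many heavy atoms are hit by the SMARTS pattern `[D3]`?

5

Check the 15 heavy atoms by environment: 3× C (D2) → no; 5× C (D3) → match; 2× C (D1) → no; 3× O (D1) → no; 1× F (D1) → no; 1× N (D1) → no.
That gives 5 matching atoms.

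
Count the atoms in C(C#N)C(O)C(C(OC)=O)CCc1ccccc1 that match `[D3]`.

4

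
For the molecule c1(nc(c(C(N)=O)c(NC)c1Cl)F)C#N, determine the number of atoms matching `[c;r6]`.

5

The query [c;r6] means: aromatic carbon that belongs to a six-membered ring.
Check the 15 heavy atoms by environment: 1× n (aromatic, in 6-ring) → no; 5× c (aromatic, in 6-ring) → match; 3× N (acyclic) → no; 3× C (acyclic) → no; 1× Cl (acyclic) → no; 1× O (acyclic) → no; 1× F (acyclic) → no.
That gives 5 matching atoms.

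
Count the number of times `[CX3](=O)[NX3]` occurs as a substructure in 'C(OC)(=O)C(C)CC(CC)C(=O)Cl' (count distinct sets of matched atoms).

[CX3](=O)[NX3] is the SMARTS for an amide: a carbonyl carbon bonded to a trivalent nitrogen.
The molecule has a methyl-ester group (-C(=O)OCH3), but the carbonyl is bonded to O, not to an NX3 nitrogen; nothing else fits, so there are 0 matches.

0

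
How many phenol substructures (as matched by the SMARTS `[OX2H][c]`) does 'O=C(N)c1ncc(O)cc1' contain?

[OX2H][c] is the SMARTS for a phenol: a hydroxyl oxygen attached to an aromatic carbon.
Exactly one fragment in the molecule meets all constraints, giving 1 match.

1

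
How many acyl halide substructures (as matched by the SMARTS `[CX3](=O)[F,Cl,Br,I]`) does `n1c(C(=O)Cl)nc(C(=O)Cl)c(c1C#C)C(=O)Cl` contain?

3

[CX3](=O)[F,Cl,Br,I] is the SMARTS for an acyl halide: a carbonyl carbon bonded to a halogen.
The molecule carries 3 separate instances of an acyl chloride (-C(=O)Cl) meeting every constraint; each maps to a distinct set of atoms, giving 3 matches.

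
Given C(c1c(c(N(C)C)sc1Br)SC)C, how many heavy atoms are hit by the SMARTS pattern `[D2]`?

Check the 13 heavy atoms by environment: 1× s (aromatic, D2) → match; 4× c (aromatic, D3) → no; 1× N (D3) → no; 4× C (D1) → no; 1× C (D2) → match; 1× S (D2) → match; 1× Br (D1) → no.
Summing the matching environments: 1 + 1 + 1 = 3 matching atoms.

3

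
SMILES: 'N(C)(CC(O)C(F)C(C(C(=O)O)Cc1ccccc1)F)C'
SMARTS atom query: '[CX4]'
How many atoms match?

8

The query [CX4] means: C with X4: aliphatic carbon with exactly 4 total connections (bonds + H).
Check the 21 heavy atoms by environment: 8× C (X4) → match; 1× C (X3) → no; 1× O (X1) → no; 2× O (X2) → no; 6× c (aromatic, X3) → no; 1× N (X3) → no; 2× F (X1) → no.
That gives 8 matching atoms.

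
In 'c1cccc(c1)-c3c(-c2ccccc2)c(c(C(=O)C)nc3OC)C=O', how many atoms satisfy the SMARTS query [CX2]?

0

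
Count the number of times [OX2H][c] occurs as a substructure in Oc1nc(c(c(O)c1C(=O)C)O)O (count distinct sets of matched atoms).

4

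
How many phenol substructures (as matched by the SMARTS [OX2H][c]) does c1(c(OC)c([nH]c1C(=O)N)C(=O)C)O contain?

[OX2H][c] is the SMARTS for a phenol: a hydroxyl oxygen attached to an aromatic carbon.
Exactly one fragment in the molecule meets all constraints, giving 1 match.

1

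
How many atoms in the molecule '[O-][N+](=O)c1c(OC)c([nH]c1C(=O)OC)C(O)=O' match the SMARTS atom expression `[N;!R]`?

1

Check the 17 heavy atoms by environment: 1× n (aromatic, in 5-ring) → no; 4× c (aromatic, in 5-ring) → no; 6× O (acyclic) → no; 4× C (acyclic) → no; 1× N (charge +1, acyclic) → match; 1× O (charge -1, acyclic) → no.
That gives 1 matching atom.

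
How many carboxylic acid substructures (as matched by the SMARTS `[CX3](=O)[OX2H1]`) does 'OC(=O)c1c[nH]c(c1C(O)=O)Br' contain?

[CX3](=O)[OX2H1] is the SMARTS for a carboxylic acid: an sp2 carbon double-bonded to O and single-bonded to an -OH oxygen.
The molecule carries 2 separate instances of a carboxylic acid group (-C(=O)OH) meeting every constraint; each maps to a distinct set of atoms, giving 2 matches.

2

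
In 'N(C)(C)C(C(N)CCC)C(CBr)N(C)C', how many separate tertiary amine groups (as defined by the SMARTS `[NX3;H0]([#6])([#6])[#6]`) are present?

2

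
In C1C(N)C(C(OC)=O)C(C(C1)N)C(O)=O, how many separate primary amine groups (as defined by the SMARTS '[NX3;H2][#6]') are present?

2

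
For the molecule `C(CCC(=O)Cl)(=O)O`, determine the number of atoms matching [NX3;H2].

The query [NX3;H2] means: aliphatic N with 3 total connections, two of them H — an -NH2 nitrogen (amine or amide).
Check the 8 heavy atoms by environment: 2× C (H2, X4) → no; 2× C (H0, X3) → no; 2× O (H0, X1) → no; 1× Cl (H0, X1) → no; 1× O (H1, X2) → no.
No environment satisfies the query, so 0 matching atoms.

0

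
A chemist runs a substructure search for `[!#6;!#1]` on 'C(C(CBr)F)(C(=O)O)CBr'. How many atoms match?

5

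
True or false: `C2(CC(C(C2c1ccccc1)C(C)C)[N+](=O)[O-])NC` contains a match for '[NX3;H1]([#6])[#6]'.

The pattern [NX3;H1]([#6])[#6] describes a trivalent nitrogen with one H, bonded to two carbons — a secondary amine.
The molecule carries an N-methylamino group (-NHCH3), whose atoms satisfy every constraint of the query, so the pattern matches.

True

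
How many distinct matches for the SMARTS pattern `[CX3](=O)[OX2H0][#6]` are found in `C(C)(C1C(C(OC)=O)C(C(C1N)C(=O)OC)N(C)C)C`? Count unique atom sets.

2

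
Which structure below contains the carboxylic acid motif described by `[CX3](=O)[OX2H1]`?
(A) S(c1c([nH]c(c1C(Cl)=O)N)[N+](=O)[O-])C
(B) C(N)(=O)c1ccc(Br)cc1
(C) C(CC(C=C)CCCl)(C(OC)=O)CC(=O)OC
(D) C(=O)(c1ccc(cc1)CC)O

D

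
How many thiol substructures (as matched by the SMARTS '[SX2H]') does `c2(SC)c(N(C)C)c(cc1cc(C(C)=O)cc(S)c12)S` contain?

[SX2H] is the SMARTS for a thiol: an aliphatic sulfur with two connections, one being H.
The molecule carries 2 separate instances of a thiol (-SH) meeting every constraint; each maps to a distinct set of atoms, giving 2 matches.

2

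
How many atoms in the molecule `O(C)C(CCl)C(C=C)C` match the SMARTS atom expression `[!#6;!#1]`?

2

The query [!#6;!#1] means: not carbon and not hydrogen — any heteroatom.
Check the 9 heavy atoms by environment: 7× C → no; 1× O → match; 1× Cl → match.
Summing the matching environments: 1 + 1 = 2 matching atoms.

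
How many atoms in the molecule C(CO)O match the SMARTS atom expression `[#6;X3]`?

The query [#6;X3] means: any carbon (aromatic or not) with three total connections.
Check the 4 heavy atoms by environment: 2× C (X4) → no; 2× O (X2) → no.
No environment satisfies the query, so 0 matching atoms.

0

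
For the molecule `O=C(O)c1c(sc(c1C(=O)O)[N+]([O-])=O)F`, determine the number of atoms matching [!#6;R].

1

The query [!#6;R] means: non-carbon atom that is part of a ring.
Check the 15 heavy atoms by environment: 1× s (aromatic, in 5-ring) → match; 4× c (aromatic, in 5-ring) → no; 1× F (acyclic) → no; 1× N (charge +1, acyclic) → no; 1× O (charge -1, acyclic) → no; 5× O (acyclic) → no; 2× C (acyclic) → no.
That gives 1 matching atom.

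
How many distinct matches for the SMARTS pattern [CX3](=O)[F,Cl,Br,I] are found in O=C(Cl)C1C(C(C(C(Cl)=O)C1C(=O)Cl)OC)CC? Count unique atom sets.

[CX3](=O)[F,Cl,Br,I] is the SMARTS for an acyl halide: a carbonyl carbon bonded to a halogen.
The molecule carries 3 separate instances of an acyl chloride (-C(=O)Cl) meeting every constraint; each maps to a distinct set of atoms, giving 3 matches.

3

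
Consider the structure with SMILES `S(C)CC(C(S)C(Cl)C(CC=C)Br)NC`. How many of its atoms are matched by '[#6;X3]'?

The query [#6;X3] means: any carbon (aromatic or not) with three total connections.
Check the 15 heavy atoms by environment: 8× C (X4) → no; 1× Cl (X1) → no; 2× C (X3) → match; 1× Br (X1) → no; 2× S (X2) → no; 1× N (X3) → no.
That gives 2 matching atoms.

2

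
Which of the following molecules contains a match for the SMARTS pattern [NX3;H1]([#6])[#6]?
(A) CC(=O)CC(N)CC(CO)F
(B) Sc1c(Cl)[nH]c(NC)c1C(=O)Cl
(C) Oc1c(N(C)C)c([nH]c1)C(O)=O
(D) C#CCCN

[NX3;H1]([#6])[#6] describes a trivalent nitrogen with one H, bonded to two carbons (a secondary amine).
(A) has a primary amino group (-NH2) but the nitrogen has H2 and only one carbon neighbour.
(B) contains an N-methylamino group (-NHCH3), which satisfies every atom and bond constraint.
(C) has a dimethylamino group (-N(CH3)2) but the nitrogen has H0, not H1.
(D) has a primary amino group (-NH2) but the nitrogen has H2 and only one carbon neighbour.
So the answer is (B).

B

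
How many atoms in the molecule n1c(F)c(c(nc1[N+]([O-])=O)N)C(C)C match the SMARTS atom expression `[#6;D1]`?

The query [#6;D1] means: carbon bonded to exactly one heavy atom.
Check the 14 heavy atoms by environment: 2× n (aromatic, D2) → no; 4× c (aromatic, D3) → no; 1× N (charge +1, D3) → no; 1× O (charge -1, D1) → no; 1× O (D1) → no; 1× F (D1) → no; 1× N (D1) → no; 1× C (D3) → no; 2× C (D1) → match.
That gives 2 matching atoms.

2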